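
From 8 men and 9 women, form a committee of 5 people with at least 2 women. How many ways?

Sum over valid woman counts:
C(9,2)C(8,3) = 2016
C(9,3)C(8,2) = 2352
C(9,4)C(8,1) = 1008
C(9,5)C(8,0) = 126
Total: 2016 + 2352 + 1008 + 126.

Final answer: 5502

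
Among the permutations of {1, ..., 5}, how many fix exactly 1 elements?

Choose which 1 elements are fixed: C(5,1) = 5.
Derange the remaining 4 using D(j) = (j-1)(D(j-1) + D(j-2)), D(0)=1, D(1)=0: D(2)=1, D(3)=2, D(4)=9.
Total: 5 x 9.

Final answer: C(5,1) D(4) = 45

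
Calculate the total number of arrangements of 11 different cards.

The number of ways to arrange 11 distinct objects is 11!.

Final answer: 11! = 39916800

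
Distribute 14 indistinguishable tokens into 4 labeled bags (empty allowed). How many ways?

Stars and bars: C(n+k-1, k-1) = C(17,3).

Final answer: C(17,3) = 680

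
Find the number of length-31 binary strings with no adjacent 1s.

Classify by the final bit: ...0 gives a(n-1) strings, ...01 gives a(n-2) strings. Thus a(n) = a(n-1) + a(n-2) with a(1)=2, a(2)=3.
Computing successive values: a(1)=2, a(2)=3, a(3)=5, a(4)=8, a(5)=13, a(6)=21, a(7)=34, a(8)=55, a(9)=89, a(10)=144, a(11)=233, a(12)=377, a(13)=610, a(14)=987, a(15)=1597, a(16)=2584, a(17)=4181, a(18)=6765, a(19)=10946, a(20)=17711, a(21)=28657, a(22)=46368, a(23)=75025, a(24)=121393, a(25)=196418, a(26)=317811, a(27)=514229, a(28)=832040, a(29)=1346269, a(30)=2178309, a(31)=3524578.

Final answer: 3524578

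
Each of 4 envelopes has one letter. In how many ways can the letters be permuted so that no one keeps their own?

Derangements satisfy D(n) = (n-1)(D(n-1) + D(n-2)), starting from D(0)=1, D(1)=0.
D(2) = 1 x (0 + 1) = 1
D(3) = 2 x (1 + 0) = 2
D(4) = 3 x (D(3) + D(2)) = 3 x (2 + 1)

Final answer: D(4) = 9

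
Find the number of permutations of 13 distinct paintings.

The number of ways to arrange 13 distinct objects is 13!.

Final answer: 13! = 6227020800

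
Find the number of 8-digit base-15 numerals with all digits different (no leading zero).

The leading digit has 14 choices (anything but zero); the next has 14 (anything but the first), then 13, and so on, one fewer each time.
Total: 14 x 14 x 13 x 12 x 11 x 10 x 9 x 8.

Final answer: 242161920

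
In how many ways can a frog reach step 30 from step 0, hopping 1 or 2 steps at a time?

Let f(n) count the ways. The last step is size 1 or 2, so f(n) = f(n-1) + f(n-2) with f(1)=1, f(2)=2.
Iterating the recurrence: f(1)=1, f(2)=2, f(3)=3, f(4)=5, f(5)=8, f(6)=13, f(7)=21, f(8)=34, f(9)=55, f(10)=89, f(11)=144, f(12)=233, f(13)=377, f(14)=610, f(15)=987, f(16)=1597, f(17)=2584, f(18)=4181, f(19)=6765, f(20)=10946, f(21)=17711, f(22)=28657, f(23)=46368, f(24)=75025, f(25)=121393, f(26)=196418, f(27)=317811, f(28)=514229, f(29)=832040, f(30)=1346269.

Final answer: 1346269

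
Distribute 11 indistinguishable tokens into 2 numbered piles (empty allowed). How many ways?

Stars and bars: C(n+k-1, k-1) = C(12,1).

Final answer: C(12,1) = 12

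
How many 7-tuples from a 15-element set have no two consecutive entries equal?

Let g(n) count such strings. g(1) = 15, and each valid string of length n-1 extends in 14 ways (any symbol but the last), so g(n) = 14 g(n-1).
Total: g(7) = 15 x 14^6.

Final answer: 15 x 14^{6} = 112943040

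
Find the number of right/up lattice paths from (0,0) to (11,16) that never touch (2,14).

Total paths to (11,16): C(27,16) = 13037895.
Paths through (2,14): C(16,14) x C(11,2) = 6600.
Avoiding (2,14): 13037895 - 6600.

Final answer: 13031295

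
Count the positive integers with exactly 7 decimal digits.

First digit: 9 choices (1-9). Each of the remaining 6 digits: 10 choices.
Total: 9 x 10^6.

Final answer: 9000000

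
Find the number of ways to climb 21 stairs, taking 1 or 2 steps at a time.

Let f(n) be the number of climbs. Removing the last move (1 or 2 steps) gives f(n) = f(n-1) + f(n-2); base cases f(1)=1, f(2)=2.
Computing successive values: f(1)=1, f(2)=2, f(3)=3, f(4)=5, f(5)=8, f(6)=13, f(7)=21, f(8)=34, f(9)=55, f(10)=89, f(11)=144, f(12)=233, f(13)=377, f(14)=610, f(15)=987, f(16)=1597, f(17)=2584, f(18)=4181, f(19)=6765, f(20)=10946, f(21)=17711.

Final answer: 17711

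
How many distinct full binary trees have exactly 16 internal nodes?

The structures are counted by the Catalan number C_n. Here n = 16.
C_n = (2n)!/(n!(n+1)!), so C_{16} = 32!/(16! x 17!) = C(32,16)/17 = 601080390/17.

Final answer: C_{16} = 35357670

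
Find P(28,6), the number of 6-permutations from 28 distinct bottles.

P(28,6) = 28!/(28-6)! = 28!/22!.

Final answer: P(28,6) = 271252800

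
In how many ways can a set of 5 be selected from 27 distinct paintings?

C(27,5) = 27!/(5! x 22!).

Final answer: \binom{27}{5} = 80730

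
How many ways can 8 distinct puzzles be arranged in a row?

The number of ways to arrange 8 distinct objects is 8!.

Final answer: 8! = 40320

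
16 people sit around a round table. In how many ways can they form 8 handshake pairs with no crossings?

This is a standard Catalan-number count: the answer is C_n. Here n = 16/2 = 8.
Using C_0 = 1 and C_(k+1) = C_k x 2(2k+1)/(k+2), build up term by term: C_1=1, C_2=2, C_3=5, C_4=14, C_5=42, C_6=132, C_7=429, C_8=1430.

Final answer: C_{8} = 1430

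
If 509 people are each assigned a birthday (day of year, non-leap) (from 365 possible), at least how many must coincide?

There are 365 possible values for birthday (day of year, non-leap). With 509 people and 365 categories, by pigeonhole: ceiling(509/365).

Final answer: 2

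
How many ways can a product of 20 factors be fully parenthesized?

The structures are counted by the Catalan number C_n. Here n = 20 - 1 = 19.
C_n = C(2n,n) - C(2n,n+1), so C_{19} = C(38,19) - C(38,20) = 35345263800 - 33578000610.

Final answer: C_{19} = 1767263190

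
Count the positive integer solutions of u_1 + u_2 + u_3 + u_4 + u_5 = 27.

Substitute u'_i = u_i - 1 (so u'_i >= 0). Then sum u'_i = 27 - 5 = 22.
Stars and bars: C(22+5-1, 5-1) = C(26,4).

Final answer: C(26,4) = 14950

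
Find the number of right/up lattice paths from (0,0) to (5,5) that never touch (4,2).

Total paths to (5,5): C(10,5) = 252.
Paths through (4,2): C(6,2) x C(4,3) = 60.
Avoiding (4,2): 252 - 60.

Final answer: 192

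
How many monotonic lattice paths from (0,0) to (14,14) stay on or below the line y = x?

Total monotonic paths to (14,14): C(28,14) = 40116600.
Paths that cross above y=x (reflection bijection): C(28,15) = 37442160.
Valid Dyck paths: 40116600 - 37442160.
(Equivalently, C_{14} = C(28,14)/15 = 40116600/15.)

Final answer: C_{14} = 2674440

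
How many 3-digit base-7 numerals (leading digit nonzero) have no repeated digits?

First digit: 6 (nonzero). Second: 6 (not first). Third: 5, etc.
Total: 6 x 6 x 5.

Final answer: 180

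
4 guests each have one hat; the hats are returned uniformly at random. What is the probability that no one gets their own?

D(n) = (n-1)(D(n-1) + D(n-2)), D(0)=1, D(1)=0.
Building up: D(2)=1, D(3)=2, D(4)=9.
Total arrangements: 4! = 24.
Probability = D(4)/4! = 3/8.

Final answer: D(4)/4! = 9/24 = 0.375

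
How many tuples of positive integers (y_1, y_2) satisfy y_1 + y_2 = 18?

Substitute y'_i = y_i - 1 (so y'_i >= 0). Then sum y'_i = 18 - 2 = 16.
Stars and bars: C(16+2-1, 2-1) = C(17,1).

Final answer: C(17,1) = 17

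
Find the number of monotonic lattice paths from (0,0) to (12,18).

Each path has 12 right steps and 18 up steps in some order (30 steps total).
Choose which 18 of the 30 steps are up: C(30,18).

Final answer: C(30,18) = 86493225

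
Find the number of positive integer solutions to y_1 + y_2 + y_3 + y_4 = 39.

Substitute y'_i = y_i - 1 (so y'_i >= 0). Then sum y'_i = 39 - 4 = 35.
Stars and bars: C(35+4-1, 4-1) = C(38,3).

Final answer: C(38,3) = 8436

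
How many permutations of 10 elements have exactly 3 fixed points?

Choose which 3 elements are fixed: C(10,3) = 120.
Derange the remaining 7 using D(j) = (j-1)(D(j-1) + D(j-2)), D(0)=1, D(1)=0: D(2)=1, D(3)=2, D(4)=9, D(5)=44, D(6)=265, D(7)=1854.
Total: 120 x 1854.

Final answer: C(10,3) D(7) = 222480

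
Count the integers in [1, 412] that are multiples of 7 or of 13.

Multiples of 7: 58. Multiples of 13: 31. Of both (lcm=91): 4.
By inclusion-exclusion: 58 + 31 - 4.

Final answer: 85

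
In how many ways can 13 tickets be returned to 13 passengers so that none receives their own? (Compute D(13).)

D(n) = (n-1)(D(n-1) + D(n-2)), D(0)=1, D(1)=0.
D(2) = 1 x (0 + 1) = 1
D(3) = 2 x (1 + 0) = 2
D(4) = 3 x (2 + 1) = 9
D(5) = 4 x (9 + 2) = 44
D(6) = 5 x (44 + 9) = 265
D(7) = 6 x (265 + 44) = 1854
D(8) = 7 x (1854 + 265) = 14833
D(9) = 8 x (14833 + 1854) = 133496
D(10) = 9 x (133496 + 14833) = 1334961
D(11) = 10 x (1334961 + 133496) = 14684570
D(12) = 11 x (14684570 + 1334961) = 176214841
D(13) = 12 x (D(12) + D(11)) = 12 x (176214841 + 14684570)

Final answer: D(13) = 2290792932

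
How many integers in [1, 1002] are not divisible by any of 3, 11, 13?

|div by 3|=334, |div by 11|=91, |div by 13|=77.
|div by 3&11|=30, |div by 3&13|=25, |div by 11&13|=7, |div by all|=2.
By inclusion-exclusion, divisible by at least one: 334+91+77-30-25-7+2 = 442.
Not divisible by any: 1002 - 442.

Final answer: 560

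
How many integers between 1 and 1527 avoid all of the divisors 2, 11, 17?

|div by 2|=763, |div by 11|=138, |div by 17|=89.
|div by 2&11|=69, |div by 2&17|=44, |div by 11&17|=8, |div by all|=4.
By inclusion-exclusion, divisible by at least one: 763+138+89-69-44-8+4 = 873.
Not divisible by any: 1527 - 873.

Final answer: 654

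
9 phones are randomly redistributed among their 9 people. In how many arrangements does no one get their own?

Use the recurrence D(n) = (n-1)(D(n-1) + D(n-2)) with D(0)=1, D(1)=0.
D(2) = 1 x (0 + 1) = 1
D(3) = 2 x (1 + 0) = 2
D(4) = 3 x (2 + 1) = 9
D(5) = 4 x (9 + 2) = 44
D(6) = 5 x (44 + 9) = 265
D(7) = 6 x (265 + 44) = 1854
D(8) = 7 x (1854 + 265) = 14833
D(9) = 8 x (D(8) + D(7)) = 8 x (14833 + 1854)

Final answer: D(9) = 133496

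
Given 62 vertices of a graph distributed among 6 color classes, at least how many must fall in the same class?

By pigeonhole with 62 objects and 6 categories: ceiling(62/6).

Final answer: 11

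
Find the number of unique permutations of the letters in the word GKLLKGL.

Letters (G:2, K:2, L:3). Total letters: 7.
Permutations = 7!/(3! x 2! x 2!).

Final answer: 210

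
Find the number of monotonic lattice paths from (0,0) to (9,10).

Each path has 9 right steps and 10 up steps in some order (19 steps total).
Choose which 10 of the 19 steps are up: C(19,10).

Final answer: C(19,10) = 92378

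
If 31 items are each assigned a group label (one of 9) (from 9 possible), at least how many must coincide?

There are 9 possible values for group label (one of 9). With 31 items and 9 categories, by pigeonhole: ceiling(31/9).

Final answer: 4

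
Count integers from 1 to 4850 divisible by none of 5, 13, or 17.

|div by 5|=970, |div by 13|=373, |div by 17|=285.
|div by 5&13|=74, |div by 5&17|=57, |div by 13&17|=21, |div by all|=4.
By inclusion-exclusion, divisible by at least one: 970+373+285-74-57-21+4 = 1480.
Not divisible by any: 4850 - 1480.

Final answer: 3370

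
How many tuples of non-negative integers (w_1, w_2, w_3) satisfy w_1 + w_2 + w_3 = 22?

Stars and bars with 22 stars and 2 bars:
C(22+3-1, 3-1) = C(24,2).

Final answer: C(24,2) = 276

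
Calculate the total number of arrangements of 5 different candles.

The number of ways to arrange 5 distinct objects is 5!.

Final answer: 5! = 120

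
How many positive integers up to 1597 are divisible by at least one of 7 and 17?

Multiples of 7: 228. Multiples of 17: 93. Of both (lcm=119): 13.
By inclusion-exclusion: 228 + 93 - 13.

Final answer: 308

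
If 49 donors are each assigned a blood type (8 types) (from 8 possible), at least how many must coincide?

There are 8 possible values for blood type (8 types). With 49 donors and 8 categories, by pigeonhole: ceiling(49/8).

Final answer: 7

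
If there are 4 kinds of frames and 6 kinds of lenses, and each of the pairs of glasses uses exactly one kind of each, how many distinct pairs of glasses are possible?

By the multiplication principle: 4 x 6.

Final answer: 24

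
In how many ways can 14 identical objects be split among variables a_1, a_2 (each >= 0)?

Stars and bars with 14 stars and 1 bars:
C(14+2-1, 2-1) = C(15,1).

Final answer: C(15,1) = 15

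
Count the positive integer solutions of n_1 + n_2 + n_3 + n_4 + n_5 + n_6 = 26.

Substitute n'_i = n_i - 1 (so n'_i >= 0). Then sum n'_i = 26 - 6 = 20.
Stars and bars: C(20+6-1, 6-1) = C(25,5).

Final answer: C(25,5) = 53130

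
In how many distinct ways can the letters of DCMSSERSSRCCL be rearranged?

Letters (C:3, D:1, E:1, L:1, M:1, R:2, S:4). Total letters: 13.
Permutations = 13!/(4! x 3! x 2!).

Final answer: 21621600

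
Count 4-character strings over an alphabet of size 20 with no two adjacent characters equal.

Let g(n) count such strings. g(1) = 20, and each valid string of length n-1 extends in 19 ways (any symbol but the last), so g(n) = 19 g(n-1).
Total: g(4) = 20 x 19^3.

Final answer: 20 x 19^{3} = 137180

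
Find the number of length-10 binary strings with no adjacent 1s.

Classify by the final bit: ...0 gives a(n-1) strings, ...01 gives a(n-2) strings. Thus a(n) = a(n-1) + a(n-2) with a(1)=2, a(2)=3.
Iterating the recurrence: a(1)=2, a(2)=3, a(3)=5, a(4)=8, a(5)=13, a(6)=21, a(7)=34, a(8)=55, a(9)=89, a(10)=144.

Final answer: 144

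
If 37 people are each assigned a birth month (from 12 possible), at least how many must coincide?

There are 12 possible values for birth month. With 37 people and 12 categories, by pigeonhole: ceiling(37/12).

Final answer: 4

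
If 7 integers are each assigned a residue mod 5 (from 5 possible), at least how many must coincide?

There are 5 possible values for residue mod 5. With 7 integers and 5 categories, by pigeonhole: ceiling(7/5).

Final answer: 2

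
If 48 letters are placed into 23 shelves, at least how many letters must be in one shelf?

By the pigeonhole principle: ceiling(48/23).

Final answer: 3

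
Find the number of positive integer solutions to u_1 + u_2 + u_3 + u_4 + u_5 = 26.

Substitute u'_i = u_i - 1 (so u'_i >= 0). Then sum u'_i = 26 - 5 = 21.
Stars and bars: C(21+5-1, 5-1) = C(25,4).

Final answer: C(25,4) = 12650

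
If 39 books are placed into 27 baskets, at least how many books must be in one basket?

By the pigeonhole principle: ceiling(39/27).

Final answer: 2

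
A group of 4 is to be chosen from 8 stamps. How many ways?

C(8,4) = 8!/(4! x (8-4)!).

Final answer: C(8,4) = 70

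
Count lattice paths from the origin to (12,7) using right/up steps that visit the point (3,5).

Paths (0,0)->(3,5): C(8,5) = 56.
Paths (3,5)->(12,7): C(11,2) = 55.
By multiplication principle: 56 x 55.

Final answer: 3080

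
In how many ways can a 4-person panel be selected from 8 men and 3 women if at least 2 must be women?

Sum over valid woman counts:
C(3,2)C(8,2) = 84
C(3,3)C(8,1) = 8
Total: 84 + 8.

Final answer: 92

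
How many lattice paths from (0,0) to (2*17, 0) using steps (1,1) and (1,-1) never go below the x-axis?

Total monotonic paths to (17,17): C(34,17) = 2333606220.
Reflecting each bad path at its first crossing gives a bijection with paths to (16,18): C(34,18) = 2203961430.
Valid Dyck paths: 2333606220 - 2203961430.
(These counts are the Catalan numbers.)

Final answer: C_{17} = 129644790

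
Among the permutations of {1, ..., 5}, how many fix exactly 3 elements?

Choose which 3 elements are fixed: C(5,3) = 10.
Derange the remaining 2 using D(j) = (j-1)(D(j-1) + D(j-2)), D(0)=1, D(1)=0: D(2)=1.
Total: 10 x 1.

Final answer: C(5,3) D(2) = 10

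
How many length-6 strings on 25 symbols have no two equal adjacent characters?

Let g(n) count such strings. g(1) = 25, and each valid string of length n-1 extends in 24 ways (any symbol but the last), so g(n) = 24 g(n-1).
Total: g(6) = 25 x 24^5.

Final answer: 25 x 24^{5} = 199065600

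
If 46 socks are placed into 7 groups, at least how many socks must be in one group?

By the pigeonhole principle: ceiling(46/7).

Final answer: 7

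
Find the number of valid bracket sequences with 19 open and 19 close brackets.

This is a standard Catalan-number count: the answer is C_n. Here n = 19 (pairs).
Using C_0 = 1 and C_(k+1) = C_k x 2(2k+1)/(k+2), build up term by term: C_1=1, C_2=2, C_3=5, C_4=14, C_5=42, C_6=132, C_7=429, C_8=1430, C_9=4862, C_10=16796, C_11=58786, C_12=208012, C_13=742900, C_14=2674440, C_15=9694845, C_16=35357670, C_17=129644790, C_18=477638700, C_19=1767263190.

Final answer: C_{19} = 1767263190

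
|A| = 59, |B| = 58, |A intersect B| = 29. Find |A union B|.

|A union B| = |A| + |B| - |A intersect B| = 59 + 58 - 29.

Final answer: 88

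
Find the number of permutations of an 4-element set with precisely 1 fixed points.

Choose which 1 elements are fixed: C(4,1) = 4.
Derange the remaining 3 using D(j) = (j-1)(D(j-1) + D(j-2)), D(0)=1, D(1)=0: D(2)=1, D(3)=2.
Total: 4 x 2.

Final answer: C(4,1) D(3) = 8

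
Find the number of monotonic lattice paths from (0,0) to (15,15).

Each path has 15 right steps and 15 up steps in some order (30 steps total).
Choose which 15 of the 30 steps are up: C(30,15).

Final answer: C(30,15) = 155117520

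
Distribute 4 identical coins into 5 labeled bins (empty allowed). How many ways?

Stars and bars: C(n+k-1, k-1) = C(8,4).

Final answer: C(8,4) = 70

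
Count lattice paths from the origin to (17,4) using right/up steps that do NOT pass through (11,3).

Total paths to (17,4): C(21,4) = 5985.
Paths through (11,3): C(14,3) x C(7,1) = 2548.
Avoiding (11,3): 5985 - 2548.

Final answer: 3437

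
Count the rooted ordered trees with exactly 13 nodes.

This is counted by the nth Catalan number C_n. Here n = 13 - 1 = 12.
Using C_0 = 1 and C_(k+1) = C_k x 2(2k+1)/(k+2), build up term by term: C_1=1, C_2=2, C_3=5, C_4=14, C_5=42, C_6=132, C_7=429, C_8=1430, C_9=4862, C_10=16796, C_11=58786, C_12=208012.

Final answer: C_{12} = 208012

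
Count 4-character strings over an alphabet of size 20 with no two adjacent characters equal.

Let g(n) count such strings. g(1) = 20, and each valid string of length n-1 extends in 19 ways (any symbol but the last), so g(n) = 19 g(n-1).
Total: g(4) = 20 x 19^3.

Final answer: 20 x 19^{3} = 137180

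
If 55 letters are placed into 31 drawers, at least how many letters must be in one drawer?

By the pigeonhole principle: ceiling(55/31).

Final answer: 2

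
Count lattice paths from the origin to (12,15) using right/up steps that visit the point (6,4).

Paths (0,0)->(6,4): C(10,4) = 210.
Paths (6,4)->(12,15): C(17,11) = 12376.
By multiplication principle: 210 x 12376.

Final answer: 2598960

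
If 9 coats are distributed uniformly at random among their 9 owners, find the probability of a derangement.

Use the recurrence D(n) = (n-1)(D(n-1) + D(n-2)) with D(0)=1, D(1)=0.
Building up: D(2)=1, D(3)=2, D(4)=9, D(5)=44, D(6)=265, D(7)=1854, D(8)=14833, D(9)=133496.
Total arrangements: 9! = 362880.
Probability = D(9)/9! = 16687/45360.

Final answer: D(9)/9! = 133496/362880 = 0.367879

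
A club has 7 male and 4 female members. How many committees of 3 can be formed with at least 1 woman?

Sum over valid woman counts:
C(4,1)C(7,2) = 84
C(4,2)C(7,1) = 42
C(4,3)C(7,0) = 4
Total: 84 + 42 + 4.

Final answer: 130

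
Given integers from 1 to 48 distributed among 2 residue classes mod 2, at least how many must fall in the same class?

By pigeonhole with 48 objects and 2 categories: ceiling(48/2).

Final answer: 24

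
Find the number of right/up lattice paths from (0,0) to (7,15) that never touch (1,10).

Total paths to (7,15): C(22,15) = 170544.
Paths through (1,10): C(11,10) x C(11,5) = 5082.
Avoiding (1,10): 170544 - 5082.

Final answer: 165462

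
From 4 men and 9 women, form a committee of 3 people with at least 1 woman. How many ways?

Sum over valid woman counts:
C(9,1)C(4,2) = 54
C(9,2)C(4,1) = 144
C(9,3)C(4,0) = 84
Total: 54 + 144 + 84.

Final answer: 282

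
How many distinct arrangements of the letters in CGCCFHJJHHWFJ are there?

Letters (C:3, F:2, G:1, H:3, J:3, W:1). Total letters: 13.
Permutations = 13!/(3! x 3! x 3! x 2!).

Final answer: 14414400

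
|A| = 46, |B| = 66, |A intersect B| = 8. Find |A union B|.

|A union B| = |A| + |B| - |A intersect B| = 46 + 66 - 8.

Final answer: 104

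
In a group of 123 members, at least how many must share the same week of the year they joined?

There are 52 possible values for week of the year they joined. With 123 members and 52 categories, by pigeonhole: ceiling(123/52).

Final answer: 3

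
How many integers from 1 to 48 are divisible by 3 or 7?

Multiples of 3: 16. Multiples of 7: 6. Of both (lcm=21): 2.
By inclusion-exclusion: 16 + 6 - 2.

Final answer: 20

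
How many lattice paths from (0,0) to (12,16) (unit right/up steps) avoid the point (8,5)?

Total paths to (12,16): C(28,16) = 30421755.
Paths through (8,5): C(13,5) x C(15,11) = 1756755.
Avoiding (8,5): 30421755 - 1756755.

Final answer: 28665000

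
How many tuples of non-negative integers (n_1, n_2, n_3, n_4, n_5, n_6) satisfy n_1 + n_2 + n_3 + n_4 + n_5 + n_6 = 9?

Stars and bars with 9 stars and 5 bars:
C(9+6-1, 6-1) = C(14,5).

Final answer: C(14,5) = 2002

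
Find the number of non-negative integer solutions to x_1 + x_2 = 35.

Stars and bars with 35 stars and 1 bars:
C(35+2-1, 2-1) = C(36,1).

Final answer: C(36,1) = 36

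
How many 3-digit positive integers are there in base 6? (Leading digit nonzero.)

These are the integers in [6^2, 6^3), so the count is 6^3 - 6^2 = 5 x 6^2.

Final answer: 180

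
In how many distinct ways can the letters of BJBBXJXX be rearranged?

Letters (B:3, J:2, X:3). Total letters: 8.
Permutations = 8!/(3! x 3! x 2!).

Final answer: 560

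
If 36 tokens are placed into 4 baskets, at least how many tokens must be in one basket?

By the pigeonhole principle: ceiling(36/4).

Final answer: 9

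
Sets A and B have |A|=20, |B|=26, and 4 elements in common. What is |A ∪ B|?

|A union B| = |A| + |B| - |A intersect B| = 20 + 26 - 4.

Final answer: 42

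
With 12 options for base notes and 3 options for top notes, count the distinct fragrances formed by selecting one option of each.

By the multiplication principle: 12 x 3.

Final answer: 36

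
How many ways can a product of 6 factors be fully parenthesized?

The structures are counted by the Catalan number C_n. Here n = 6 - 1 = 5.
C_n = C(2n,n)/(n+1), so C_{5} = C(10,5)/6 = 252/6.

Final answer: C_{5} = 42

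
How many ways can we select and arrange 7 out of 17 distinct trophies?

P(17,7) = 17!/(17-7)! = 17!/10!.

Final answer: P(17,7) = 98017920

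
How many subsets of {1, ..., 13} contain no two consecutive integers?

Condition on whether n belongs to the subset: if not, any valid subset of {1, ..., n-1} works (a(n-1)); if so, n-1 is excluded and the rest is a valid subset of {1, ..., n-2} (a(n-2)). Hence a(n) = a(n-1) + a(n-2), a(1)=2, a(2)=3.
Iterating the recurrence: a(1)=2, a(2)=3, a(3)=5, a(4)=8, a(5)=13, a(6)=21, a(7)=34, a(8)=55, a(9)=89, a(10)=144, a(11)=233, a(12)=377, a(13)=610.

Final answer: 610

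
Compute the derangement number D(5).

D(n) = (n-1)(D(n-1) + D(n-2)), D(0)=1, D(1)=0.
D(2) = 1 x (0 + 1) = 1
D(3) = 2 x (1 + 0) = 2
D(4) = 3 x (2 + 1) = 9
D(5) = 4 x (D(4) + D(3)) = 4 x (9 + 2)

Final answer: D(5) = 44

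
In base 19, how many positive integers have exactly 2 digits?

Leading digit: 18 options (nonzero). Other 1 digit(s): 19 options each.
Total: 18 x 19^1.

Final answer: 342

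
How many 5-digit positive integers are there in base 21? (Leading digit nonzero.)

In base 21, the leading digit has 20 choices (1..20); each of the remaining 4 digits has 21 choices.
Total: 20 x 21^4.

Final answer: 3889620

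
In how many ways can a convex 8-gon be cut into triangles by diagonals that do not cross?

This is a standard Catalan-number count: the answer is C_n. Here n = 8 - 2 = 6.
C_n = C(2n,n)/(n+1), so C_{6} = C(12,6)/7 = 924/7.

Final answer: C_{6} = 132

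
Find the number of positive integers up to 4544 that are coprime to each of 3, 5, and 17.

|div by 3|=1514, |div by 5|=908, |div by 17|=267.
|div by 3&5|=302, |div by 3&17|=89, |div by 5&17|=53, |div by all|=17.
By inclusion-exclusion, divisible by at least one: 1514+908+267-302-89-53+17 = 2262.
Not divisible by any: 4544 - 2262.

Final answer: 2282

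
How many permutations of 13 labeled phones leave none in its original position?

D(n) = (n-1)(D(n-1) + D(n-2)), D(0)=1, D(1)=0.
D(2) = 1 x (0 + 1) = 1
D(3) = 2 x (1 + 0) = 2
D(4) = 3 x (2 + 1) = 9
D(5) = 4 x (9 + 2) = 44
D(6) = 5 x (44 + 9) = 265
D(7) = 6 x (265 + 44) = 1854
D(8) = 7 x (1854 + 265) = 14833
D(9) = 8 x (14833 + 1854) = 133496
D(10) = 9 x (133496 + 14833) = 1334961
D(11) = 10 x (1334961 + 133496) = 14684570
D(12) = 11 x (14684570 + 1334961) = 176214841
D(13) = 12 x (D(12) + D(11)) = 12 x (176214841 + 14684570)

Final answer: D(13) = 2290792932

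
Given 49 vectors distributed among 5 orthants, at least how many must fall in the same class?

By pigeonhole with 49 objects and 5 categories: ceiling(49/5).

Final answer: 10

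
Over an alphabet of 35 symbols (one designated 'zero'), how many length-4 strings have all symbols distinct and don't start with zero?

First digit: 34 (nonzero). Second: 34 (not first). Third: 33, etc.
Total: 34 x 34 x 33 x 32.

Final answer: 1220736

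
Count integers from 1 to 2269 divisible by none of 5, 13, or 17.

|div by 5|=453, |div by 13|=174, |div by 17|=133.
|div by 5&13|=34, |div by 5&17|=26, |div by 13&17|=10, |div by all|=2.
By inclusion-exclusion, divisible by at least one: 453+174+133-34-26-10+2 = 692.
Not divisible by any: 2269 - 692.

Final answer: 1577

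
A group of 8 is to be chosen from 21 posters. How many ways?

C(21,8) = 21!/(8! x (21-8)!).

Final answer: C(21,8) = 203490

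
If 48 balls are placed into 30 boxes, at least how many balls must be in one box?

By the pigeonhole principle: ceiling(48/30).

Final answer: 2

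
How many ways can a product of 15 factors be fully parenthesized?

This is counted by the nth Catalan number C_n. Here n = 15 - 1 = 14.
Using C_0 = 1 and C_(k+1) = C_k x 2(2k+1)/(k+2), build up term by term: C_1=1, C_2=2, C_3=5, C_4=14, C_5=42, C_6=132, C_7=429, C_8=1430, C_9=4862, C_10=16796, C_11=58786, C_12=208012, C_13=742900, C_14=2674440.

Final answer: C_{14} = 2674440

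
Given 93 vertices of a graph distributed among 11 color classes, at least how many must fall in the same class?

By pigeonhole with 93 objects and 11 categories: ceiling(93/11).

Final answer: 9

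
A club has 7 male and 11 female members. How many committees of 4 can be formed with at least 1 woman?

Sum over valid woman counts:
C(11,1)C(7,3) = 385
C(11,2)C(7,2) = 1155
C(11,3)C(7,1) = 1155
C(11,4)C(7,0) = 330
Total: 385 + 1155 + 1155 + 330.

Final answer: 3025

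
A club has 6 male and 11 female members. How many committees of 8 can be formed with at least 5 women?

Sum over valid woman counts:
C(11,5)C(6,3) = 9240
C(11,6)C(6,2) = 6930
C(11,7)C(6,1) = 1980
C(11,8)C(6,0) = 165
Total: 9240 + 6930 + 1980 + 165.

Final answer: 18315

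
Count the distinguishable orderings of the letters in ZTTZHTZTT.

Letters (H:1, T:5, Z:3). Total letters: 9.
Permutations = 9!/(5! x 3!).

Final answer: 504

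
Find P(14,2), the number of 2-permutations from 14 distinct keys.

P(14,2) = 14!/(14-2)! = 14!/12!.

Final answer: P(14,2) = 182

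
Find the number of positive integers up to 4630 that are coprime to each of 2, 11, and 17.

|div by 2|=2315, |div by 11|=420, |div by 17|=272.
|div by 2&11|=210, |div by 2&17|=136, |div by 11&17|=24, |div by all|=12.
By inclusion-exclusion, divisible by at least one: 2315+420+272-210-136-24+12 = 2649.
Not divisible by any: 4630 - 2649.

Final answer: 1981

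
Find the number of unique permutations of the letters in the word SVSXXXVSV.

Letters (S:3, V:3, X:3). Total letters: 9.
Permutations = 9!/(3! x 3! x 3!).

Final answer: 1680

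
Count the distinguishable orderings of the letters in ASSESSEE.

Letters (A:1, E:3, S:4). Total letters: 8.
Permutations = 8!/(4! x 3!).

Final answer: 280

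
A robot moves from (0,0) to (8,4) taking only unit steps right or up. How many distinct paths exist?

Each path has 8 right steps and 4 up steps in some order (12 steps total).
Choose which 4 of the 12 steps are up: C(12,4).

Final answer: C(12,4) = 495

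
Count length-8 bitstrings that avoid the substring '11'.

A valid string ends in 0 (append to any length-(n-1) valid string) or in 01 (append to any length-(n-2) valid string), so a(n) = a(n-1) + a(n-2) with a(1)=2, a(2)=3.
Iterating the recurrence: a(1)=2, a(2)=3, a(3)=5, a(4)=8, a(5)=13, a(6)=21, a(7)=34, a(8)=55.

Final answer: 55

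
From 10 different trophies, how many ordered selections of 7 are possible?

P(10,7) = 10!/(10-7)! = 10!/3!.

Final answer: P(10,7) = 604800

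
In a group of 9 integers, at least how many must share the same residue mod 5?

There are 5 possible values for residue mod 5. With 9 integers and 5 categories, by pigeonhole: ceiling(9/5).

Final answer: 2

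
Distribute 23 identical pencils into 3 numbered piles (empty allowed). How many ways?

Stars and bars: C(n+k-1, k-1) = C(25,2).

Final answer: C(25,2) = 300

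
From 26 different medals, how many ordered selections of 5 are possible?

P(26,5) = 26!/(26-5)! = 26!/21!.

Final answer: P(26,5) = 7893600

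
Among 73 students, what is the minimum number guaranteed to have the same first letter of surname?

There are 26 possible values for first letter of surname. With 73 students and 26 categories, by pigeonhole: ceiling(73/26).

Final answer: 3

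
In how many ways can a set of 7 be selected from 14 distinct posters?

C(14,7) = 14!/(7! x (14-7)!).

Final answer: C(14,7) = 3432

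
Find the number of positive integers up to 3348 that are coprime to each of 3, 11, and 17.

|div by 3|=1116, |div by 11|=304, |div by 17|=196.
|div by 3&11|=101, |div by 3&17|=65, |div by 11&17|=17, |div by all|=5.
By inclusion-exclusion, divisible by at least one: 1116+304+196-101-65-17+5 = 1438.
Not divisible by any: 3348 - 1438.

Final answer: 1910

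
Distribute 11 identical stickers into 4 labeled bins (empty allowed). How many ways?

Stars and bars: C(n+k-1, k-1) = C(14,3).

Final answer: C(14,3) = 364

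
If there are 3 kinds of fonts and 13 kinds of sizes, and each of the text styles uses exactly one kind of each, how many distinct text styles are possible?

By the multiplication principle: 3 x 13.

Final answer: 39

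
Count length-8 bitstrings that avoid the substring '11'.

Classify by the final bit: ...0 gives a(n-1) strings, ...01 gives a(n-2) strings. Thus a(n) = a(n-1) + a(n-2) with a(1)=2, a(2)=3.
Iterating the recurrence: a(1)=2, a(2)=3, a(3)=5, a(4)=8, a(5)=13, a(6)=21, a(7)=34, a(8)=55.

Final answer: 55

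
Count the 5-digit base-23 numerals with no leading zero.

In base 23, the leading digit has 22 choices (1..22); each of the remaining 4 digits has 23 choices.
Total: 22 x 23^4.

Final answer: 6156502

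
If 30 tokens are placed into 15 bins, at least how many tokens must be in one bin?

By the pigeonhole principle: ceiling(30/15).

Final answer: 2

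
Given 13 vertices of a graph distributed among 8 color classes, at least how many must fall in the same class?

By pigeonhole with 13 objects and 8 categories: ceiling(13/8).

Final answer: 2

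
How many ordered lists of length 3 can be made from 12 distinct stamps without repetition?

P(12,3) = 12!/(12-3)! = 12!/9!.

Final answer: P(12,3) = 1320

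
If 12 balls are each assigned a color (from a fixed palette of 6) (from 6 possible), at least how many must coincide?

There are 6 possible values for color (from a fixed palette of 6). With 12 balls and 6 categories, by pigeonhole: ceiling(12/6).

Final answer: 2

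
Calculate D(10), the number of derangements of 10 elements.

D(n) = (n-1)(D(n-1) + D(n-2)), D(0)=1, D(1)=0.
Building up: D(2)=1, D(3)=2, D(4)=9, D(5)=44, D(6)=265, D(7)=1854, D(8)=14833, D(9)=133496.
D(10) = 9 x (D(9) + D(8)) = 9 x (133496 + 14833).

Final answer: D(10) = 1334961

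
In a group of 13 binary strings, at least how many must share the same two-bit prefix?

There are 4 possible values for two-bit prefix. With 13 binary strings and 4 categories, by pigeonhole: ceiling(13/4).

Final answer: 4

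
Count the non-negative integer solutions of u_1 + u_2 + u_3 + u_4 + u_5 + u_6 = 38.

Stars and bars with 38 stars and 5 bars:
C(38+6-1, 6-1) = C(43,5).

Final answer: C(43,5) = 962598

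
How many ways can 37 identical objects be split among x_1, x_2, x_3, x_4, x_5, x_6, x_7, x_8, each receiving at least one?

Substitute x'_i = x_i - 1 (so x'_i >= 0). Then sum x'_i = 37 - 8 = 29.
Stars and bars: C(29+8-1, 8-1) = C(36,7).

Final answer: C(36,7) = 8347680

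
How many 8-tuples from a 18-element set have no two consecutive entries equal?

First character: 18 choices. Each subsequent: 17 choices (must differ from the previous one).
Total: 18 x 17^7.

Final answer: 18 x 17^{7} = 7386096114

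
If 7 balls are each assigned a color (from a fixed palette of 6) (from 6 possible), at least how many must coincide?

There are 6 possible values for color (from a fixed palette of 6). With 7 balls and 6 categories, by pigeonhole: ceiling(7/6).

Final answer: 2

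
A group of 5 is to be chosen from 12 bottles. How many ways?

C(12,5) = 12!/(5! x (12-5)!).

Final answer: C(12,5) = 792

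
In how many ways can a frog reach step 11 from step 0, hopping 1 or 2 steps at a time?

Let f(n) count the ways. The last step is size 1 or 2, so f(n) = f(n-1) + f(n-2) with f(1)=1, f(2)=2.
Computing successive values: f(1)=1, f(2)=2, f(3)=3, f(4)=5, f(5)=8, f(6)=13, f(7)=21, f(8)=34, f(9)=55, f(10)=89, f(11)=144.

Final answer: 144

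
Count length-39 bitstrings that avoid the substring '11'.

Let a(n) count valid strings. If the last bit is 0 the prefix is any valid string of length n-1; if it is 1 the string must end in 01 with a valid prefix of length n-2. So a(n) = a(n-1) + a(n-2), a(1)=2, a(2)=3.
Iterating the recurrence: a(1)=2, a(2)=3, a(3)=5, a(4)=8, a(5)=13, a(6)=21, a(7)=34, a(8)=55, a(9)=89, a(10)=144, a(11)=233, a(12)=377, a(13)=610, a(14)=987, a(15)=1597, a(16)=2584, a(17)=4181, a(18)=6765, a(19)=10946, a(20)=17711, a(21)=28657, a(22)=46368, a(23)=75025, a(24)=121393, a(25)=196418, a(26)=317811, a(27)=514229, a(28)=832040, a(29)=1346269, a(30)=2178309, a(31)=3524578, a(32)=5702887, a(33)=9227465, a(34)=14930352, a(35)=24157817, a(36)=39088169, a(37)=63245986, a(38)=102334155, a(39)=165580141.

Final answer: 165580141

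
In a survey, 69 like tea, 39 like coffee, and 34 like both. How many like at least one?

|A union B| = |A| + |B| - |A intersect B| = 69 + 39 - 34.

Final answer: 74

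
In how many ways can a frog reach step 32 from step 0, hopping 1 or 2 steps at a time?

Let f(n) be the number of climbs. Removing the last move (1 or 2 steps) gives f(n) = f(n-1) + f(n-2); base cases f(1)=1, f(2)=2.
Building up term by term: f(1)=1, f(2)=2, f(3)=3, f(4)=5, f(5)=8, f(6)=13, f(7)=21, f(8)=34, f(9)=55, f(10)=89, f(11)=144, f(12)=233, f(13)=377, f(14)=610, f(15)=987, f(16)=1597, f(17)=2584, f(18)=4181, f(19)=6765, f(20)=10946, f(21)=17711, f(22)=28657, f(23)=46368, f(24)=75025, f(25)=121393, f(26)=196418, f(27)=317811, f(28)=514229, f(29)=832040, f(30)=1346269, f(31)=2178309, f(32)=3524578.

Final answer: 3524578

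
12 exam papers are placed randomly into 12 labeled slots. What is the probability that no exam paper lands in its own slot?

D(n) = (n-1)(D(n-1) + D(n-2)), D(0)=1, D(1)=0.
Building up: D(2)=1, D(3)=2, D(4)=9, D(5)=44, D(6)=265, D(7)=1854, D(8)=14833, D(9)=133496, D(10)=1334961, D(11)=14684570, D(12)=176214841.
Total arrangements: 12! = 479001600.
Probability = D(12)/12! = 16019531/43545600.

Final answer: D(12)/12! = 176214841/479001600 = 0.367879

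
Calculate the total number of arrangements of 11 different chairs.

The number of ways to arrange 11 distinct objects is 11!.

Final answer: 11! = 39916800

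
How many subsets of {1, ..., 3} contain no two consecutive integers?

Let a(n) count such subsets of {1, ..., n}. Either n is excluded (a(n-1) ways) or n is included, forcing n-1 out (a(n-2) ways), so a(n) = a(n-1) + a(n-2) with a(1)=2, a(2)=3.
Computing successive values: a(1)=2, a(2)=3, a(3)=5.

Final answer: 5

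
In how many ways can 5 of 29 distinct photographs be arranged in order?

P(29,5) = 29!/(29-5)! = 29!/24!.

Final answer: P(29,5) = 14250600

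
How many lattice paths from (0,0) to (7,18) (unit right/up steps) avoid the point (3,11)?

Total paths to (7,18): C(25,18) = 480700.
Paths through (3,11): C(14,11) x C(11,7) = 120120.
Avoiding (3,11): 480700 - 120120.

Final answer: 360580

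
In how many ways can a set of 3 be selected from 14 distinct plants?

C(14,3) = 14!/(3! x (14-3)!).

Final answer: C(14,3) = 364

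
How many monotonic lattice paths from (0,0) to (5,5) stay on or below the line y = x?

Total monotonic paths to (5,5): C(10,5) = 252.
Reflecting each bad path at its first crossing gives a bijection with paths to (4,6): C(10,6) = 210.
Valid Dyck paths: 252 - 210.
(This is the Catalan number C_{5}.)

Final answer: C_{5} = 42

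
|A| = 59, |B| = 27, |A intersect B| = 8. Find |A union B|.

|A union B| = |A| + |B| - |A intersect B| = 59 + 27 - 8.

Final answer: 78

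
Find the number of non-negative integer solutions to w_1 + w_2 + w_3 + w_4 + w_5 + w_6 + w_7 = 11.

Stars and bars with 11 stars and 6 bars:
C(11+7-1, 7-1) = C(17,6).

Final answer: C(17,6) = 12376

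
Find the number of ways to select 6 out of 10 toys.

C(10,6) = 10!/(6! x 4!).

Final answer: \binom{10}{6} = 210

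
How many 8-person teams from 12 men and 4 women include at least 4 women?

Sum over valid woman counts:
C(4,4)C(12,4).

Final answer: 495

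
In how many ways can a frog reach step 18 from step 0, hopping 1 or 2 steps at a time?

Condition on the final move: it is a 1-step (f(n-1) ways to get there) or a 2-step (f(n-2) ways), so f(n) = f(n-1) + f(n-2), with f(1)=1, f(2)=2.
Iterating the recurrence: f(1)=1, f(2)=2, f(3)=3, f(4)=5, f(5)=8, f(6)=13, f(7)=21, f(8)=34, f(9)=55, f(10)=89, f(11)=144, f(12)=233, f(13)=377, f(14)=610, f(15)=987, f(16)=1597, f(17)=2584, f(18)=4181.

Final answer: 4181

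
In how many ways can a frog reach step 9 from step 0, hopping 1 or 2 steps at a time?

Condition on the final move: it is a 1-step (f(n-1) ways to get there) or a 2-step (f(n-2) ways), so f(n) = f(n-1) + f(n-2), with f(1)=1, f(2)=2.
Computing successive values: f(1)=1, f(2)=2, f(3)=3, f(4)=5, f(5)=8, f(6)=13, f(7)=21, f(8)=34, f(9)=55.

Final answer: 55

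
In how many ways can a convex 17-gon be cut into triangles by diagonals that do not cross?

This is counted by the nth Catalan number C_n. Here n = 17 - 2 = 15.
C_n = C(2n,n)/(n+1), so C_{15} = C(30,15)/16 = 155117520/16.

Final answer: C_{15} = 9694845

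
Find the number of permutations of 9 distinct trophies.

The number of ways to arrange 9 distinct objects is 9!.

Final answer: 9! = 362880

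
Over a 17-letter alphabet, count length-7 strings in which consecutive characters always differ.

First character: 17 choices. Each subsequent: 16 choices (must differ from the previous one).
Total: 17 x 16^6.

Final answer: 17 x 16^{6} = 285212672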